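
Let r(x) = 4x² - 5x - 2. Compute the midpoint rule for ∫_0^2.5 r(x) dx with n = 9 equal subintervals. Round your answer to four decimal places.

0.1440

Δx = (2.5 − 0)/9 = 5/18.
Midpoints: 5/36, 5/12, 25/36, 35/36, 1.25, 55/36, 65/36, 25/12, 85/36.
r(5/36) = -212/81, r(5/12) = -61/18, r(25/36) = -287/81, r(35/36) = -499/162, r(1.25) = -2, r(55/36) = -49/162, r(65/36) = 163/81, r(25/12) = 89/18, r(85/36) = 688/81.
Sum = Δx · [r(5/36) + r(5/12) + r(25/36) + ...].
Sum ≈ 0.1440.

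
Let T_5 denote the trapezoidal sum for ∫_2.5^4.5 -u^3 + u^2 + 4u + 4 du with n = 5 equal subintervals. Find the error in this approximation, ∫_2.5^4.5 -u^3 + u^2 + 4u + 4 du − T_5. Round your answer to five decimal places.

0.50667

Exact integral: ∫_2.5^4.5 f(u) du ≈ -31.5833333.
T_5 = -32.09.
Error ≈ -31.5833333 − (-32.09) ≈ 0.50667.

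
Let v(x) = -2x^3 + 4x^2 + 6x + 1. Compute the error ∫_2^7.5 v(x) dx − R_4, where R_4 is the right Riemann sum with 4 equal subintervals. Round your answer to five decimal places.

Exact integral: ∫_2^7.5 v(x) dx ≈ -859.9479167.
R_4 ≈ -1305.1113281.
Error ≈ -859.9479167 − (-1305.1113281) ≈ 445.16341.

445.16341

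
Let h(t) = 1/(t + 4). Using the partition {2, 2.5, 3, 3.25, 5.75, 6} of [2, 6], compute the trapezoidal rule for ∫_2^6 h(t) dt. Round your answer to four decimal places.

0.5153

Subinterval widths: 0.5, 0.5, 0.25, 2.5, 0.25.
h(2) = 1/6, h(2.5) = 2/13, h(3) = 1/7, h(3.25) = 4/29, h(5.75) = 4/39, h(6) = 0.1.
On each subinterval the trapezoid contributes (Δt_i/2)·[h(t_{i-1}) + h(t_i)].
Sum ≈ 0.5153.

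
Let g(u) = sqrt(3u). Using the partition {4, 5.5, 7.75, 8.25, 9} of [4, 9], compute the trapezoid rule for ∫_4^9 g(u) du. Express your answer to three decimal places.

Subinterval widths: 1.5, 2.25, 0.5, 0.75.
g(4) ≈ 3.464, g(5.5) ≈ 4.062, g(7.75) ≈ 4.822, g(8.25) ≈ 4.975, g(9) ≈ 5.196.
On each subinterval the trapezoid contributes (Δu_i/2)·[g(u_{i-1}) + g(u_i)].
Sum ≈ 21.902.

21.902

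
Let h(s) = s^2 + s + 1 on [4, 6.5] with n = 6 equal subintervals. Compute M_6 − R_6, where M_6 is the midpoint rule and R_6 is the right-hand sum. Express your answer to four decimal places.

M_6 ≈ 85.797164.
R_6 ≈ 91.895255.
M_6 − R_6 ≈ -6.0981.

-6.0981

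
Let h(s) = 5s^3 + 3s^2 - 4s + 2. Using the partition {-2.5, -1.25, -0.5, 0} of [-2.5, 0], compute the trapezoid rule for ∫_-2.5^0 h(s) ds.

Subinterval widths: 1.25, 0.75, 0.5.
h(-2.5) = -47.375, h(-1.25) = 1.921875, h(-0.5) = 4.125, h(0) = 2.
On each subinterval the trapezoid contributes (Δs_i/2)·[h(s_{i-1}) + h(s_i)].
Sum = -24.609375.

-24.609375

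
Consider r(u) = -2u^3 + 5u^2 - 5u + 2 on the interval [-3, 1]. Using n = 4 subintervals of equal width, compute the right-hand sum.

Δu = (1 − (-3))/4 = 1.
Right endpoints: -2, -1, 0, 1.
r(-2) = 48, r(-1) = 14, r(0) = 2, r(1) = 0.
Sum = Δu · [r(-2) + r(-1) + r(0) + r(1)].
Sum = 64.

64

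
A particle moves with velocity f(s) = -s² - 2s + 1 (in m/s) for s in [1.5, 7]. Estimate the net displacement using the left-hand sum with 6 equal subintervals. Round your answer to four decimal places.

-128.7598

Δs = (7 − 1.5)/6 = 11/12.
Left endpoints: 1.5, 29/12, 10/3, 4.25, 31/6, 73/12.
f(1.5) = -4.25, f(29/12) = -1393/144, f(10/3) = -151/9, f(4.25) = -25.5625, f(31/6) = -1297/36, f(73/12) = -6937/144.
Sum = Δs · [f(1.5) + f(29/12) + f(10/3) + ...].
Sum ≈ -128.7598.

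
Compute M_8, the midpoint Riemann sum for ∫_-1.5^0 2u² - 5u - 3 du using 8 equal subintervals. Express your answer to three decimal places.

3.366

Δu = (0 − (-1.5))/8 = 0.1875.
Midpoints: -1.40625, -1.21875, -1.03125, -0.84375, -0.65625, -0.46875, -0.28125, -0.09375.
f(-1.40625) = 4089/512, f(-1.21875) = 3105/512, f(-1.03125) = 2193/512, f(-0.84375) = 1353/512, f(-0.65625) = 585/512, f(-0.46875) = -111/512, f(-0.28125) = -735/512, f(-0.09375) = -1287/512.
Sum = Δu · [f(-1.40625) + f(-1.21875) + f(-1.03125) + ...].
Sum ≈ 3.366.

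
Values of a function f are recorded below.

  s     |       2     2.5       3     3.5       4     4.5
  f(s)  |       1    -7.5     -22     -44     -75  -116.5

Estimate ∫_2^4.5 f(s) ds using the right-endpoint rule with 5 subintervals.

-132.5

Δs = 0.5.
Sum = 0.5·[(-7.5) + (-22) + (-44) + (-75) + (-116.5)] = -132.5.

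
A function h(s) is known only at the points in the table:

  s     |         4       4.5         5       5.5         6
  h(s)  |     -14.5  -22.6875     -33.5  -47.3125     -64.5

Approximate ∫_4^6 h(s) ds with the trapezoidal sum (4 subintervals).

Δs = 0.5.
T_4 = (0.5/2)·[(-14.5) + 2·(-22.6875) + 2·(-33.5) + 2·(-47.3125) + (-64.5)] = -71.5.

-71.5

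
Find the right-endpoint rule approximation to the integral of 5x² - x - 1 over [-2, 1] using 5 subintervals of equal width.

Δx = (1 − (-2))/5 = 0.6.
Right endpoints: -1.4, -0.8, -0.2, 0.4, 1.
f(-1.4) = 10.2, f(-0.8) = 3, f(-0.2) = -0.6, f(0.4) = -0.6, f(1) = 3.
Sum = Δx · [f(-1.4) + f(-0.8) + f(-0.2) + f(0.4) + f(1)].
Sum = 9.

9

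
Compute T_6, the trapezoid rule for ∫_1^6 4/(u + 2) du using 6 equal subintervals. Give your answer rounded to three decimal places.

Δu = (6 − 1)/6 = 5/6.
f(1) = 4/3, f(11/6) = 24/23, f(8/3) = 6/7, f(3.5) = 8/11, f(13/3) = 12/19, f(31/6) = 24/43, f(6) = 0.5.
T_6 = (Δu/2)·[f(u_0) + 2f(u_1) + ... + 2f(u_{5}) + f(u_6)].
Sum ≈ 3.945.

3.945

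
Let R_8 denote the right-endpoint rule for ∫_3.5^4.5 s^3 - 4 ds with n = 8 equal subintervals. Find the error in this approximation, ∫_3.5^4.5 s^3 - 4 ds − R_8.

Exact integral: ∫_3.5^4.5 f(s) ds = 61.
R_8 = 64.046875.
Error = 61 − 64.046875 = -3.046875.

-3.046875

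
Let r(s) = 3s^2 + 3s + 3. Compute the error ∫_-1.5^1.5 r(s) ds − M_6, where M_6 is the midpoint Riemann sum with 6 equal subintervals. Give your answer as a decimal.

Exact integral: ∫_-1.5^1.5 r(s) ds = 15.75.
M_6 = 15.5625.
Error = 15.75 − 15.5625 = 0.1875.

0.1875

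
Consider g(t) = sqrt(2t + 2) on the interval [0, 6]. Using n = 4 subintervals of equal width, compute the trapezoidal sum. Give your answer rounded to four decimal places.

16.4386

Δt = (6 − 0)/4 = 1.5.
g(0) ≈ 1.4142, g(1.5) ≈ 2.2361, g(3) ≈ 2.8284, g(4.5) ≈ 3.3166, g(6) ≈ 3.7417.
T_4 = (Δt/2)·[g(t_0) + 2g(t_1) + 2g(t_2) + 2g(t_3) + g(t_4)].
Sum ≈ 16.4386.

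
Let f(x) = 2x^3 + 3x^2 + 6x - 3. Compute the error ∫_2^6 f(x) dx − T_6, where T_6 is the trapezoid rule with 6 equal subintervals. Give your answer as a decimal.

Exact integral: ∫_2^6 f(x) dx = 932.
T_6 = 940.
Error = 932 − 940 = -8.

-8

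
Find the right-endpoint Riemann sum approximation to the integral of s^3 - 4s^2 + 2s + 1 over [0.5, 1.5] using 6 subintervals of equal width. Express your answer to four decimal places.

Δs = (1.5 − 0.5)/6 = 1/6.
Right endpoints: 2/3, 5/6, 1, 7/6, 4/3, 1.5.
f(2/3) = 23/27, f(5/6) = 101/216, f(1) = 0, f(7/6) = -113/216, f(4/3) = -29/27, f(1.5) = -1.625.
Sum = Δs · [f(2/3) + f(5/6) + f(1) + ...].
Sum ≈ -0.3171.

-0.3171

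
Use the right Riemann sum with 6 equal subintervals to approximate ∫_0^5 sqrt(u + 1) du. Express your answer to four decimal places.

Δu = (5 − 0)/6 = 5/6.
Right endpoints: 5/6, 5/3, 2.5, 10/3, 25/6, 5.
f(5/6) ≈ 1.3540, f(5/3) ≈ 1.6330, f(2.5) ≈ 1.8708, f(10/3) ≈ 2.0817, f(25/6) ≈ 2.2730, f(5) ≈ 2.4495.
Sum = Δu · [f(5/6) + f(5/3) + f(2.5) + ...].
Sum ≈ 9.7183.

9.7183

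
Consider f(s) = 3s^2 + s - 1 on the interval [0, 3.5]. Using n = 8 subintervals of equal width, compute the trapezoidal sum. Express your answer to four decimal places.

Δs = (3.5 − 0)/8 = 0.4375.
f(0) = -1, f(0.4375) = 0.01171875, f(0.875) = 2.171875, f(1.3125) = 5.48046875, f(1.75) = 9.9375, f(2.1875) = 15.54296875, f(2.625) = 22.296875, f(3.0625) = 30.19921875, f(3.5) = 39.25.
T_8 = (Δs/2)·[f(s_0) + 2f(s_1) + ... + 2f(s_{7}) + f(s_8)].
Sum ≈ 45.8350.

45.8350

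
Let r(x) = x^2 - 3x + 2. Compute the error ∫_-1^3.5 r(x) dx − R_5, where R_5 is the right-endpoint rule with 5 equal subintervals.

0.405

Exact integral: ∫_-1^3.5 r(x) dx = 6.75.
R_5 = 6.345.
Error = 6.75 − 6.345 = 0.405.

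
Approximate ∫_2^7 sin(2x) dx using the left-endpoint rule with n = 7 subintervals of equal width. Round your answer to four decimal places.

Δx = (7 − 2)/7 = 5/7.
Left endpoints: 2, 19/7, 24/7, 29/7, 34/7, 39/7, 44/7.
f(2) ≈ -0.7568, f(19/7) ≈ -0.7543, f(24/7) ≈ 0.5430, f(29/7) ≈ 0.9082, f(34/7) ≈ -0.2855, f(39/7) ≈ -0.9892, f(44/7) ≈ 0.0051.
Sum = Δx · [f(2) + f(19/7) + f(24/7) + ...].
Sum ≈ -0.9497.

-0.9497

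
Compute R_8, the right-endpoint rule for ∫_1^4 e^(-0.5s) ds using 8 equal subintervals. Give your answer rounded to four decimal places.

0.8568

Δs = (4 − 1)/8 = 0.375.
Right endpoints: 1.375, 1.75, 2.125, 2.5, 2.875, 3.25, 3.625, 4.
f(1.375) ≈ 0.5028, f(1.75) ≈ 0.4169, f(2.125) ≈ 0.3456, f(2.5) ≈ 0.2865, f(2.875) ≈ 0.2375, f(3.25) ≈ 0.1969, f(3.625) ≈ 0.1632, f(4) ≈ 0.1353.
Sum = Δs · [f(1.375) + f(1.75) + f(2.125) + ...].
Sum ≈ 0.8568.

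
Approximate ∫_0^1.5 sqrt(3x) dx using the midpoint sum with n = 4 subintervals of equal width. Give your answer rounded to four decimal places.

Δx = (1.5 − 0)/4 = 0.375.
Midpoints: 0.1875, 0.5625, 0.9375, 1.3125.
f(0.1875) ≈ 0.7500, f(0.5625) ≈ 1.2990, f(0.9375) ≈ 1.6771, f(1.3125) ≈ 1.9843.
Sum = Δx · [f(0.1875) + f(0.5625) + f(0.9375) + f(1.3125)].
Sum ≈ 2.1414.

2.1414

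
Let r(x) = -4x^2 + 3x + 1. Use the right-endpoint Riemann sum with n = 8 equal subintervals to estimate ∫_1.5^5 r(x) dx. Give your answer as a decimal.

-142.59765625

Δx = (5 − 1.5)/8 = 0.4375.
Right endpoints: 1.9375, 2.375, 2.8125, 3.25, 3.6875, 4.125, 4.5625, 5.
r(1.9375) = -8.203125, r(2.375) = -14.4375, r(2.8125) = -22.203125, r(3.25) = -31.5, r(3.6875) = -42.328125, r(4.125) = -54.6875, r(4.5625) = -68.578125, r(5) = -84.
Sum = Δx · [r(1.9375) + r(2.375) + r(2.8125) + ...].
Sum = -142.59765625.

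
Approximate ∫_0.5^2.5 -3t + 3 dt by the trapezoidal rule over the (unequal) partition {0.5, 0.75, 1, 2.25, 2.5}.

-3

Subinterval widths: 0.25, 0.25, 1.25, 0.25.
f(0.5) = 1.5, f(0.75) = 0.75, f(1) = 0, f(2.25) = -3.75, f(2.5) = -4.5.
On each subinterval the trapezoid contributes (Δt_i/2)·[f(t_{i-1}) + f(t_i)].
Sum = -3.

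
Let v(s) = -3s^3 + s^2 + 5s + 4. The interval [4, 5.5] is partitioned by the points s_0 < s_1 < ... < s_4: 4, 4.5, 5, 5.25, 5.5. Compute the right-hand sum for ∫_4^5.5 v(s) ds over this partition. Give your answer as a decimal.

Subinterval widths: 0.5, 0.5, 0.25, 0.25.
Right endpoints: 4.5, 5, 5.25, 5.5.
v(4.5) = -226.625, v(5) = -321, v(5.25) = -376.296875, v(5.5) = -437.375.
Sum = Σ Δs_i · v(s_i).
Sum = -477.23046875.

-477.23046875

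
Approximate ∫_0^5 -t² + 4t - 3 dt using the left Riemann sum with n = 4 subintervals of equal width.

-4.84375

Δt = (5 − 0)/4 = 1.25.
Left endpoints: 0, 1.25, 2.5, 3.75.
f(0) = -3, f(1.25) = 0.4375, f(2.5) = 0.75, f(3.75) = -2.0625.
Sum = Δt · [f(0) + f(1.25) + f(2.5) + f(3.75)].
Sum = -4.84375.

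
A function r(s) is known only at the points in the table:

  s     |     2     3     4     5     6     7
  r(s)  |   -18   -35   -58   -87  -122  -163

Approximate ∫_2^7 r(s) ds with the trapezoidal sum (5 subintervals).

-392.5

Δs = 1.
T_5 = (1/2)·[(-18) + 2·(-35) + 2·(-58) + 2·(-87) + 2·(-122) + (-163)] = -392.5.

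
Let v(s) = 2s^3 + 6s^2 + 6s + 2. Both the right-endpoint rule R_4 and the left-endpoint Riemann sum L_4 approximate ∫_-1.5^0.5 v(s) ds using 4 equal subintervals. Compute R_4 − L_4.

3.5

R_4 = 4.5.
L_4 = 1.
R_4 − L_4 = 3.5.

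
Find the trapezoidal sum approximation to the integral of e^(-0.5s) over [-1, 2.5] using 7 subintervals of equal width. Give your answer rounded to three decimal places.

Δs = (2.5 − (-1))/7 = 0.5.
f(-1) ≈ 1.649, f(-0.5) ≈ 1.284, f(0) ≈ 1.000, f(0.5) ≈ 0.779, f(1) ≈ 0.607, f(1.5) ≈ 0.472, f(2) ≈ 0.368, f(2.5) ≈ 0.287.
T_7 = (Δs/2)·[f(s_0) + 2f(s_1) + ... + 2f(s_{6}) + f(s_7)].
Sum ≈ 2.739.

2.739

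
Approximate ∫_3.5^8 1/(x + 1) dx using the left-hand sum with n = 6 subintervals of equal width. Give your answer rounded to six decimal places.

0.736544

Δx = (8 − 3.5)/6 = 0.75.
Left endpoints: 3.5, 4.25, 5, 5.75, 6.5, 7.25.
f(3.5) = 2/9, f(4.25) = 4/21, f(5) = 1/6, f(5.75) = 4/27, f(6.5) = 2/15, f(7.25) = 4/33.
Sum = Δx · [f(3.5) + f(4.25) + f(5) + ...].
Sum ≈ 0.736544.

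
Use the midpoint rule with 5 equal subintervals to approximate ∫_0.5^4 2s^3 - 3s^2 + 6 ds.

83.593125

Δs = (4 − 0.5)/5 = 0.7.
Midpoints: 0.85, 1.55, 2.25, 2.95, 3.65.
f(0.85) = 5.06075, f(1.55) = 6.24025, f(2.25) = 13.59375, f(2.95) = 31.23725, f(3.65) = 63.28675.
Sum = Δs · [f(0.85) + f(1.55) + f(2.25) + f(2.95) + f(3.65)].
Sum = 83.593125.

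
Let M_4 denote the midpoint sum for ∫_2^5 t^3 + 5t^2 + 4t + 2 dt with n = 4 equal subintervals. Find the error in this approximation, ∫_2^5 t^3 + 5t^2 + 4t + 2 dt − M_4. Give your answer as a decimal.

Exact integral: ∫_2^5 f(t) dt = 395.25.
M_4 = 393.0703125.
Error = 395.25 − 393.0703125 = 2.1796875.

2.1796875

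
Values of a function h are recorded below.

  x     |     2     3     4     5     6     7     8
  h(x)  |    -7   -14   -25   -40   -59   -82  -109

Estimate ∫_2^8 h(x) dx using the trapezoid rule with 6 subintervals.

-278

Δx = 1.
T_6 = (1/2)·[(-7) + 2·(-14) + 2·(-25) + 2·(-40) + 2·(-59) + 2·(-82) + (-109)] = -278.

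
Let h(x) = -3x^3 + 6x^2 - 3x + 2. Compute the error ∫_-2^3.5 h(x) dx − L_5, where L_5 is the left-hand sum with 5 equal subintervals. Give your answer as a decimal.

Exact integral: ∫_-2^3.5 h(x) dx = -0.171875.
L_5 = 64.79.
Error = -0.171875 − 64.79 = -64.961875.

-64.961875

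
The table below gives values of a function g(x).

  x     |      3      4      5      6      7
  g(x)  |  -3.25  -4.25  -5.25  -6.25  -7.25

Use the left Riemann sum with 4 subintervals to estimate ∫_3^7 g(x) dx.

Δx = 1.
Sum = 1·[(-3.25) + (-4.25) + (-5.25) + (-6.25)] = -19.

-19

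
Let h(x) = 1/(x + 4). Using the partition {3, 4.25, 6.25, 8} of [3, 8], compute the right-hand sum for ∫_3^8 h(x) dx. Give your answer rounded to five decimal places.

Subinterval widths: 1.25, 2, 1.75.
Right endpoints: 4.25, 6.25, 8.
h(4.25) = 4/33, h(6.25) = 4/41, h(8) = 1/12.
Sum = Σ Δx_i · h(x_i).
Sum ≈ 0.49247.

0.49247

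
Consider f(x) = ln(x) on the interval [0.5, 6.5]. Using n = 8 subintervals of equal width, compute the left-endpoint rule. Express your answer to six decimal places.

Δx = (6.5 − 0.5)/8 = 0.75.
Left endpoints: 0.5, 1.25, 2, 2.75, 3.5, 4.25, 5, 5.75.
f(0.5) ≈ -0.693147, f(1.25) ≈ 0.223144, f(2) ≈ 0.693147, f(2.75) ≈ 1.011601, f(3.5) ≈ 1.252763, f(4.25) ≈ 1.446919, f(5) ≈ 1.609438, f(5.75) ≈ 1.749200.
Sum = Δx · [f(0.5) + f(1.25) + f(2) + ...].
Sum ≈ 5.469798.

5.469798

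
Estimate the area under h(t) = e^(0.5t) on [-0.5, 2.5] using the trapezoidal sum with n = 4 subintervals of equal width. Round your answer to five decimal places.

Δt = (2.5 − (-0.5))/4 = 0.75.
h(-0.5) ≈ 0.77880, h(0.25) ≈ 1.13315, h(1) ≈ 1.64872, h(1.75) ≈ 2.39888, h(2.5) ≈ 3.49034.
T_4 = (Δt/2)·[h(t_0) + 2h(t_1) + 2h(t_2) + 2h(t_3) + h(t_4)].
Sum ≈ 5.48649.

5.48649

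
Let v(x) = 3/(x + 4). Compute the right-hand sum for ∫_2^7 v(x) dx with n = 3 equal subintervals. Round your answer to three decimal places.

Δx = (7 − 2)/3 = 5/3.
Right endpoints: 11/3, 16/3, 7.
v(11/3) = 9/23, v(16/3) = 9/28, v(7) = 3/11.
Sum = Δx · [v(11/3) + v(16/3) + v(7)].
Sum ≈ 1.642.

1.642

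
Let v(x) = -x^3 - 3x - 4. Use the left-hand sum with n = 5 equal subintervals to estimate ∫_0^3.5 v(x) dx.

Δx = (3.5 − 0)/5 = 0.7.
Left endpoints: 0, 0.7, 1.4, 2.1, 2.8.
v(0) = -4, v(0.7) = -6.443, v(1.4) = -10.944, v(2.1) = -19.561, v(2.8) = -34.352.
Sum = Δx · [v(0) + v(0.7) + v(1.4) + v(2.1) + v(2.8)].
Sum = -52.71.

-52.71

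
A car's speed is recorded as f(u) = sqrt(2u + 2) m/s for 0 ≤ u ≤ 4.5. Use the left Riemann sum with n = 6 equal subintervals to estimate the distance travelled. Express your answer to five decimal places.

Δu = (4.5 − 0)/6 = 0.75.
Left endpoints: 0, 0.75, 1.5, 2.25, 3, 3.75.
f(0) ≈ 1.41421, f(0.75) ≈ 1.87083, f(1.5) ≈ 2.23607, f(2.25) ≈ 2.54951, f(3) ≈ 2.82843, f(3.75) ≈ 3.08221.
Sum = Δu · [f(0) + f(0.75) + f(1.5) + ...].
Sum ≈ 10.48594.

10.48594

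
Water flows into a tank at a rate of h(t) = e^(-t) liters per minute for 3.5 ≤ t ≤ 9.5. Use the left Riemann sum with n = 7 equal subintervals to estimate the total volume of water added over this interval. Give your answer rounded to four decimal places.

0.0449

Δt = (9.5 − 3.5)/7 = 6/7.
Left endpoints: 3.5, 61/14, 73/14, 85/14, 97/14, 109/14, 121/14.
h(3.5) ≈ 0.0302, h(61/14) ≈ 0.0128, h(73/14) ≈ 0.0054, h(85/14) ≈ 0.0023, h(97/14) ≈ 0.0010, h(109/14) ≈ 0.0004, h(121/14) ≈ 0.0002.
Sum = Δt · [h(3.5) + h(61/14) + h(73/14) + ...].
Sum ≈ 0.0449.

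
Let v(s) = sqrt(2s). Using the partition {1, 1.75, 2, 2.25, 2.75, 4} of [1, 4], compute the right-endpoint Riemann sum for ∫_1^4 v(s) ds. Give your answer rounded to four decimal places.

7.1416

Subinterval widths: 0.75, 0.25, 0.25, 0.5, 1.25.
Right endpoints: 1.75, 2, 2.25, 2.75, 4.
v(1.75) ≈ 1.8708, v(2) ≈ 2.0000, v(2.25) ≈ 2.1213, v(2.75) ≈ 2.3452, v(4) ≈ 2.8284.
Sum = Σ Δs_i · v(s_i).
Sum ≈ 7.1416.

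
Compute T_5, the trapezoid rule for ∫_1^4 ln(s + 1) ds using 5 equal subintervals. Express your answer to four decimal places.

3.6519

Δs = (4 − 1)/5 = 0.6.
f(1) ≈ 0.6931, f(1.6) ≈ 0.9555, f(2.2) ≈ 1.1632, f(2.8) ≈ 1.3350, f(3.4) ≈ 1.4816, f(4) ≈ 1.6094.
T_5 = (Δs/2)·[f(s_0) + 2f(s_1) + ... + 2f(s_{4}) + f(s_5)].
Sum ≈ 3.6519.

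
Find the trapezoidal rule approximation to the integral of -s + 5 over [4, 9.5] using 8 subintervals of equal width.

Δs = (9.5 − 4)/8 = 0.6875.
f(4) = 1, f(4.6875) = 0.3125, f(5.375) = -0.375, f(6.0625) = -1.0625, f(6.75) = -1.75, f(7.4375) = -2.4375, f(8.125) = -3.125, f(8.8125) = -3.8125, f(9.5) = -4.5.
T_8 = (Δs/2)·[f(s_0) + 2f(s_1) + ... + 2f(s_{7}) + f(s_8)].
Sum = -9.625.

-9.625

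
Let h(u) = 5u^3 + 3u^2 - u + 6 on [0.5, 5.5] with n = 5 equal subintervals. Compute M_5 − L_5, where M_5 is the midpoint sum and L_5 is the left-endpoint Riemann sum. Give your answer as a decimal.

M_5 = 1305.
L_5 = 906.875.
M_5 − L_5 = 398.125.

398.125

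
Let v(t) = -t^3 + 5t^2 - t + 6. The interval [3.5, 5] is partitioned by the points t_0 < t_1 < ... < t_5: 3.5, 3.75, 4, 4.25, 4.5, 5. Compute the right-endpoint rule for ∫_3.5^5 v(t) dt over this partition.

Subinterval widths: 0.25, 0.25, 0.25, 0.25, 0.5.
Right endpoints: 3.75, 4, 4.25, 4.5, 5.
v(3.75) = 19.828125, v(4) = 18, v(4.25) = 15.296875, v(4.5) = 11.625, v(5) = 1.
Sum = Σ Δt_i · v(t_i).
Sum = 16.6875.

16.6875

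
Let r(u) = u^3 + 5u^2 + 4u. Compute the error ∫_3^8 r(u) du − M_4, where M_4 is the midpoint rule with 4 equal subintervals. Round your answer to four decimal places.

Exact integral: ∫_3^8 r(u) du ≈ 1922.083333.
M_4 = 1908.0859375.
Error ≈ 1922.083333 − 1908.0859375 ≈ 13.9974.

13.9974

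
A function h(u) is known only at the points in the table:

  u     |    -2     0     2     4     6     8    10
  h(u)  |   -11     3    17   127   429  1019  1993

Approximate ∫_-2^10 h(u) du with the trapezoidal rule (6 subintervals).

5172

Δu = 2.
T_6 = (2/2)·[(-11) + 2·3 + 2·17 + 2·127 + 2·429 + 2·1019 + 1993] = 5172.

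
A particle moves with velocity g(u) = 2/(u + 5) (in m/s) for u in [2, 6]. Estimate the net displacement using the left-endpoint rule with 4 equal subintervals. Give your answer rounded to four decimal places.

Δu = (6 − 2)/4 = 1.
Left endpoints: 2, 3, 4, 5.
g(2) = 2/7, g(3) = 0.25, g(4) = 2/9, g(5) = 0.2.
Sum = Δu · [g(2) + g(3) + g(4) + g(5)].
Sum ≈ 0.9579.

0.9579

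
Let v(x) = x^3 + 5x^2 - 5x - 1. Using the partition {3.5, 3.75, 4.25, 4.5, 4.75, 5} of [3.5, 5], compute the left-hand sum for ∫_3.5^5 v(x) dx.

Subinterval widths: 0.25, 0.5, 0.25, 0.25, 0.25.
Left endpoints: 3.5, 3.75, 4.25, 4.5, 4.75.
v(3.5) = 85.625, v(3.75) = 103.296875, v(4.25) = 144.828125, v(4.5) = 168.875, v(4.75) = 195.234375.
Sum = Σ Δx_i · v(x_i).
Sum = 200.2890625.

200.2890625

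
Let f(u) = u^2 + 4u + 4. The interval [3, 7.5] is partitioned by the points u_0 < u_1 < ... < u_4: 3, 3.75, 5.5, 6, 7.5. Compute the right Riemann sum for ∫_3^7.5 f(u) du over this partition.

290.609375

Subinterval widths: 0.75, 1.75, 0.5, 1.5.
Right endpoints: 3.75, 5.5, 6, 7.5.
f(3.75) = 33.0625, f(5.5) = 56.25, f(6) = 64, f(7.5) = 90.25.
Sum = Σ Δu_i · f(u_i).
Sum = 290.609375.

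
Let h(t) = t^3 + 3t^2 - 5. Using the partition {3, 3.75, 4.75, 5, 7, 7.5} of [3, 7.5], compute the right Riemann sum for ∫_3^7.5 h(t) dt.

1548.86328125

Subinterval widths: 0.75, 1, 0.25, 2, 0.5.
Right endpoints: 3.75, 4.75, 5, 7, 7.5.
h(3.75) = 89.921875, h(4.75) = 169.859375, h(5) = 195, h(7) = 485, h(7.5) = 585.625.
Sum = Σ Δt_i · h(t_i).
Sum = 1548.86328125.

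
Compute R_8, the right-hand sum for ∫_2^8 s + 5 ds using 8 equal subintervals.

Δs = (8 − 2)/8 = 0.75.
Right endpoints: 2.75, 3.5, 4.25, 5, 5.75, 6.5, 7.25, 8.
f(2.75) = 7.75, f(3.5) = 8.5, f(4.25) = 9.25, f(5) = 10, f(5.75) = 10.75, f(6.5) = 11.5, f(7.25) = 12.25, f(8) = 13.
Sum = Δs · [f(2.75) + f(3.5) + f(4.25) + ...].
Sum = 62.25.

62.25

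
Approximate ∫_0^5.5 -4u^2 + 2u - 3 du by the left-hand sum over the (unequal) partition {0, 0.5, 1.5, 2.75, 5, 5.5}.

-124.6875

Subinterval widths: 0.5, 1, 1.25, 2.25, 0.5.
Left endpoints: 0, 0.5, 1.5, 2.75, 5.
f(0) = -3, f(0.5) = -3, f(1.5) = -9, f(2.75) = -27.75, f(5) = -93.
Sum = Σ Δu_i · f(u_i).
Sum = -124.6875.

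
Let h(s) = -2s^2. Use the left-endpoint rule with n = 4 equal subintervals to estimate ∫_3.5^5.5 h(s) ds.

Δs = (5.5 − 3.5)/4 = 0.5.
Left endpoints: 3.5, 4, 4.5, 5.
h(3.5) = -24.5, h(4) = -32, h(4.5) = -40.5, h(5) = -50.
Sum = Δs · [h(3.5) + h(4) + h(4.5) + h(5)].
Sum = -73.5.

-73.5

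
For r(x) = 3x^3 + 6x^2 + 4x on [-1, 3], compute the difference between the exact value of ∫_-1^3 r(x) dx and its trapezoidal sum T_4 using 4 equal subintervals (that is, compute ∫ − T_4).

Exact integral: ∫_-1^3 r(x) dx = 132.
T_4 = 142.
Error = 132 − 142 = -10.

-10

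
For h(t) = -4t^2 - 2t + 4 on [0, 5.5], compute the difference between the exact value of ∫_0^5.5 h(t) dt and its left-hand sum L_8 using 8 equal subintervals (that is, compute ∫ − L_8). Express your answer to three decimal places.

-43.642

Exact integral: ∫_0^5.5 h(t) dt ≈ -230.08333.
L_8 = -186.44140625.
Error ≈ -230.08333 − (-186.44140625) ≈ -43.642.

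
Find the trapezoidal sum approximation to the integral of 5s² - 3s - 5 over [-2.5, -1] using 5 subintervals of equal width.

Δs = (-1 − (-2.5))/5 = 0.3.
f(-2.5) = 33.75, f(-2.2) = 25.8, f(-1.9) = 18.75, f(-1.6) = 12.6, f(-1.3) = 7.35, f(-1) = 3.
T_5 = (Δs/2)·[f(s_0) + 2f(s_1) + ... + 2f(s_{4}) + f(s_5)].
Sum = 24.8625.

24.8625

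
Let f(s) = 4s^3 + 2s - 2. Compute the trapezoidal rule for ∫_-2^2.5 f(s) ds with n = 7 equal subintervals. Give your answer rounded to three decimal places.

Δs = (2.5 − (-2))/7 = 9/14.
f(-2) = -38, f(-19/14) = -10093/686, f(-5/7) = -1676/343, f(-1/14) = -1471/686, f(4/7) = -38/343, f(17/14) = 5207/686, f(13/7) = 9376/343, f(2.5) = 65.5.
T_7 = (Δs/2)·[f(s_0) + 2f(s_1) + ... + 2f(s_{6}) + f(s_7)].
Sum ≈ 17.242.

17.242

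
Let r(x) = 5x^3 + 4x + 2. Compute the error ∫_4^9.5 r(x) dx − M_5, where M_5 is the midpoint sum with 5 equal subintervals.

Exact integral: ∫_4^9.5 r(x) dx = 10020.828125.
M_5 = 9964.6765625.
Error = 10020.828125 − 9964.6765625 = 56.1515625.

56.1515625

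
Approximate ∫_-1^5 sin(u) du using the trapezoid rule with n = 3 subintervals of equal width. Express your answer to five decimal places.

Δu = (5 − (-1))/3 = 2.
f(-1) ≈ -0.84147, f(1) ≈ 0.84147, f(3) ≈ 0.14112, f(5) ≈ -0.95892.
T_3 = (Δu/2)·[f(u_0) + 2f(u_1) + 2f(u_2) + f(u_3)].
Sum ≈ 0.16479.

0.16479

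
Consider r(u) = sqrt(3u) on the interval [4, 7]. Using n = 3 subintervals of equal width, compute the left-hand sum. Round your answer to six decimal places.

Δu = (7 − 4)/3 = 1.
Left endpoints: 4, 5, 6.
r(4) ≈ 3.464102, r(5) ≈ 3.872983, r(6) ≈ 4.242641.
Sum = Δu · [r(4) + r(5) + r(6)].
Sum ≈ 11.579726.

11.579726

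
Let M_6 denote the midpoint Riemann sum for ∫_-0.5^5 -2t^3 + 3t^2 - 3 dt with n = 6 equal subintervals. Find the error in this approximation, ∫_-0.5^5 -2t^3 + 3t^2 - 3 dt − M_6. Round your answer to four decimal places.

-4.0438

Exact integral: ∫_-0.5^5 f(t) dt = -203.84375.
M_6 ≈ -199.799913.
Error ≈ -203.84375 − (-199.799913) ≈ -4.0438.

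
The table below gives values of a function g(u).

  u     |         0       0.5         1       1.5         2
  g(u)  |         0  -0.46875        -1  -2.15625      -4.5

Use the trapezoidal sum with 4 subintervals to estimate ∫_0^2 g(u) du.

-2.9375

Δu = 0.5.
T_4 = (0.5/2)·[0 + 2·(-0.46875) + 2·(-1) + 2·(-2.15625) + (-4.5)] = -2.9375.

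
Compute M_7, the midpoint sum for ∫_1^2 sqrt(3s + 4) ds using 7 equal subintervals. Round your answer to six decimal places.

2.911749

Δs = (2 − 1)/7 = 1/7.
Midpoints: 15/14, 17/14, 19/14, 1.5, 23/14, 25/14, 27/14.
f(15/14) ≈ 2.685942, f(17/14) ≈ 2.764572, f(19/14) ≈ 2.841026, f(1.5) ≈ 2.915476, f(23/14) ≈ 2.988072, f(25/14) ≈ 3.058945, f(27/14) ≈ 3.128213.
Sum = Δs · [f(15/14) + f(17/14) + f(19/14) + ...].
Sum ≈ 2.911749.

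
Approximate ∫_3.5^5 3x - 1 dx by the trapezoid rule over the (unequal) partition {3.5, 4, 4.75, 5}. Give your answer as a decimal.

17.625

Subinterval widths: 0.5, 0.75, 0.25.
f(3.5) = 9.5, f(4) = 11, f(4.75) = 13.25, f(5) = 14.
On each subinterval the trapezoid contributes (Δx_i/2)·[f(x_{i-1}) + f(x_i)].
Sum = 17.625.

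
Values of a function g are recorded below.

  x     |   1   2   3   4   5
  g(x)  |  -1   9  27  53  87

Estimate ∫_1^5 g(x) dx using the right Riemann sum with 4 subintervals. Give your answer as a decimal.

Δx = 1.
Sum = 1·[9 + 27 + 53 + 87] = 176.

176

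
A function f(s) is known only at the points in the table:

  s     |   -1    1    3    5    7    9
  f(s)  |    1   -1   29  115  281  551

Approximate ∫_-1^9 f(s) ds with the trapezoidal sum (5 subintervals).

Δs = 2.
T_5 = (2/2)·[1 + 2·(-1) + 2·29 + 2·115 + 2·281 + 551] = 1400.

1400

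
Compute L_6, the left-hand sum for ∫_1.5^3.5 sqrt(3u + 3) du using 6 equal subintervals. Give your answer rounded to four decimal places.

6.3011

Δu = (3.5 − 1.5)/6 = 1/3.
Left endpoints: 1.5, 11/6, 13/6, 2.5, 17/6, 19/6.
f(1.5) ≈ 2.7386, f(11/6) ≈ 2.9155, f(13/6) ≈ 3.0822, f(2.5) ≈ 3.2404, f(17/6) ≈ 3.3912, f(19/6) ≈ 3.5355.
Sum = Δu · [f(1.5) + f(11/6) + f(13/6) + ...].
Sum ≈ 6.3011.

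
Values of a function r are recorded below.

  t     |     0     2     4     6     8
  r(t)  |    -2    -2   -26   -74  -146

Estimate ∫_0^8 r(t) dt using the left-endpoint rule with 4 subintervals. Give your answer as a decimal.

Δt = 2.
Sum = 2·[(-2) + (-2) + (-26) + (-74)] = -208.

-208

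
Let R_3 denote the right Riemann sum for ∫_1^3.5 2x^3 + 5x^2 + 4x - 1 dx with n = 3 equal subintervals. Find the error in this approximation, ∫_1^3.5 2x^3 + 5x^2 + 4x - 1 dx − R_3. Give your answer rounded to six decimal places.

-67.853009

Exact integral: ∫_1^3.5 f(x) dx ≈ 164.32291667.
R_3 ≈ 232.17592593.
Error ≈ 164.32291667 − 232.17592593 ≈ -67.853009.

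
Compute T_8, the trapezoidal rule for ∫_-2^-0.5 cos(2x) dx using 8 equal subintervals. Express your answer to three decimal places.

Δx = (-0.5 − (-2))/8 = 0.1875.
f(-2) ≈ -0.654, f(-1.8125) ≈ -0.885, f(-1.625) ≈ -0.994, f(-1.4375) ≈ -0.965, f(-1.25) ≈ -0.801, f(-1.0625) ≈ -0.526, f(-0.875) ≈ -0.178, f(-0.6875) ≈ 0.195, f(-0.5) ≈ 0.540.
T_8 = (Δx/2)·[f(x_0) + 2f(x_1) + ... + 2f(x_{7}) + f(x_8)].
Sum ≈ -0.790.

-0.790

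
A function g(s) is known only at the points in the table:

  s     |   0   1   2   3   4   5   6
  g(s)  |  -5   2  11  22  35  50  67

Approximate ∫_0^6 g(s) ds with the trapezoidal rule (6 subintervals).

151

Δs = 1.
T_6 = (1/2)·[(-5) + 2·2 + 2·11 + 2·22 + 2·35 + 2·50 + 67] = 151.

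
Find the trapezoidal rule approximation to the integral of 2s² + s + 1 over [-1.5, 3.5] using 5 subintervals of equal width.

Δs = (3.5 − (-1.5))/5 = 1.
f(-1.5) = 4, f(-0.5) = 1, f(0.5) = 2, f(1.5) = 7, f(2.5) = 16, f(3.5) = 29.
T_5 = (Δs/2)·[f(s_0) + 2f(s_1) + ... + 2f(s_{4}) + f(s_5)].
Sum = 42.5.

42.5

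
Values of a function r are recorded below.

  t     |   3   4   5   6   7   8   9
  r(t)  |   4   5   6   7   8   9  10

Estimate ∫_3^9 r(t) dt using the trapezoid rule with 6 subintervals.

Δt = 1.
T_6 = (1/2)·[4 + 2·5 + 2·6 + 2·7 + 2·8 + 2·9 + 10] = 42.

42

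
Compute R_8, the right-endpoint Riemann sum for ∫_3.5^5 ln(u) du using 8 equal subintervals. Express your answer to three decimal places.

2.196

Δu = (5 − 3.5)/8 = 0.1875.
Right endpoints: 3.6875, 3.875, 4.0625, 4.25, 4.4375, 4.625, 4.8125, 5.
f(3.6875) ≈ 1.305, f(3.875) ≈ 1.355, f(4.0625) ≈ 1.402, f(4.25) ≈ 1.447, f(4.4375) ≈ 1.490, f(4.625) ≈ 1.531, f(4.8125) ≈ 1.571, f(5) ≈ 1.609.
Sum = Δu · [f(3.6875) + f(3.875) + f(4.0625) + ...].
Sum ≈ 2.196.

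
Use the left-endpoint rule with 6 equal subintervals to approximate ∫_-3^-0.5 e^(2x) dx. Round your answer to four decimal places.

Δx = (-0.5 − (-3))/6 = 5/12.
Left endpoints: -3, -31/12, -13/6, -1.75, -4/3, -11/12.
f(-3) ≈ 0.0025, f(-31/12) ≈ 0.0057, f(-13/6) ≈ 0.0131, f(-1.75) ≈ 0.0302, f(-4/3) ≈ 0.0695, f(-11/12) ≈ 0.1599.
Sum = Δx · [f(-3) + f(-31/12) + f(-13/6) + ...].
Sum ≈ 0.1170.

0.1170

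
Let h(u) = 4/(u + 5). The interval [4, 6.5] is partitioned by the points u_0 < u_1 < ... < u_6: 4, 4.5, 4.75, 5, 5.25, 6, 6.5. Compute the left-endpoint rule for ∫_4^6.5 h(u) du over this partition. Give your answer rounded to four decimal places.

1.0046

Subinterval widths: 0.5, 0.25, 0.25, 0.25, 0.75, 0.5.
Left endpoints: 4, 4.5, 4.75, 5, 5.25, 6.
h(4) = 4/9, h(4.5) = 8/19, h(4.75) = 16/39, h(5) = 0.4, h(5.25) = 16/41, h(6) = 4/11.
Sum = Σ Δu_i · h(u_i).
Sum ≈ 1.0046.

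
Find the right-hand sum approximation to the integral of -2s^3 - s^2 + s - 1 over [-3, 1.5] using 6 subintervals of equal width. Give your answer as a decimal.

2.8828125

Δs = (1.5 − (-3))/6 = 0.75.
Right endpoints: -2.25, -1.5, -0.75, 0, 0.75, 1.5.
f(-2.25) = 14.46875, f(-1.5) = 2, f(-0.75) = -1.46875, f(0) = -1, f(0.75) = -1.65625, f(1.5) = -8.5.
Sum = Δs · [f(-2.25) + f(-1.5) + f(-0.75) + ...].
Sum = 2.8828125.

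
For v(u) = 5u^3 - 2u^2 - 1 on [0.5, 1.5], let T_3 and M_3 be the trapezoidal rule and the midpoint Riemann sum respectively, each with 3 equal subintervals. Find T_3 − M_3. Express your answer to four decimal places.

0.3611

T_3 ≈ 3.324074.
M_3 ≈ 2.962963.
T_3 − M_3 ≈ 0.3611.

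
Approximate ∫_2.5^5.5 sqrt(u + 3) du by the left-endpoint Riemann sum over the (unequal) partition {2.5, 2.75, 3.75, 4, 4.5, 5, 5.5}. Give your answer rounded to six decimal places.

Subinterval widths: 0.25, 1, 0.25, 0.5, 0.5, 0.5.
Left endpoints: 2.5, 2.75, 3.75, 4, 4.5, 5.
f(2.5) ≈ 2.345208, f(2.75) ≈ 2.397916, f(3.75) ≈ 2.598076, f(4) ≈ 2.645751, f(4.5) ≈ 2.738613, f(5) ≈ 2.828427.
Sum = Σ Δu_i · f(u_i).
Sum ≈ 7.740132.

7.740132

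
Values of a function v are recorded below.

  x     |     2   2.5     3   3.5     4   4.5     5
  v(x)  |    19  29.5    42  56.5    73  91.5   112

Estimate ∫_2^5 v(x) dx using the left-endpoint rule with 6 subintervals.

155.75

Δx = 0.5.
Sum = 0.5·[19 + 29.5 + 42 + 56.5 + 73 + 91.5] = 155.75.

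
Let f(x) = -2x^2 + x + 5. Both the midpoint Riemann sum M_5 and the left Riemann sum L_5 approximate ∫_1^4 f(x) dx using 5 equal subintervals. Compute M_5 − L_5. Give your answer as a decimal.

-7.56

M_5 = -19.32.
L_5 = -11.76.
M_5 − L_5 = -7.56.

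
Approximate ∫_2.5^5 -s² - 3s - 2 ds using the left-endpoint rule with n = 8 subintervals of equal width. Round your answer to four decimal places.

Δs = (5 − 2.5)/8 = 0.3125.
Left endpoints: 2.5, 2.8125, 3.125, 3.4375, 3.75, 4.0625, 4.375, 4.6875.
f(2.5) = -15.75, f(2.8125) = -18.34765625, f(3.125) = -21.140625, f(3.4375) = -24.12890625, f(3.75) = -27.3125, f(4.0625) = -30.69140625, f(4.375) = -34.265625, f(4.6875) = -38.03515625.
Sum = Δs · [f(2.5) + f(2.8125) + f(3.125) + ...].
Sum ≈ -65.5225.

-65.5225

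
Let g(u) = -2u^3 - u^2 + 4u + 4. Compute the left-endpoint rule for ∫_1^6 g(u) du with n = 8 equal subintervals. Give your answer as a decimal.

Δu = (6 − 1)/8 = 0.625.
Left endpoints: 1, 1.625, 2.25, 2.875, 3.5, 4.125, 4.75, 5.375.
g(1) = 5, g(1.625) = -0.72265625, g(2.25) = -14.84375, g(2.875) = -40.29296875, g(3.5) = -80, g(4.125) = -136.89453125, g(4.75) = -213.90625, g(5.375) = -313.96484375.
Sum = Δu · [g(1) + g(1.625) + g(2.25) + ...].
Sum = -497.265625.

-497.265625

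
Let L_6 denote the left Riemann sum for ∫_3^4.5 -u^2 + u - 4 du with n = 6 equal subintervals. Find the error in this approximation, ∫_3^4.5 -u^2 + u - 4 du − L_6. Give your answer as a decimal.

-1.203125

Exact integral: ∫_3^4.5 f(u) du = -21.75.
L_6 = -20.546875.
Error = -21.75 − (-20.546875) = -1.203125.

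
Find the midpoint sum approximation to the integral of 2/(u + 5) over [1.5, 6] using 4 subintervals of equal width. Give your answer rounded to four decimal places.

Δu = (6 − 1.5)/4 = 1.125.
Midpoints: 2.0625, 3.1875, 4.3125, 5.4375.
f(2.0625) = 32/113, f(3.1875) = 32/131, f(4.3125) = 32/149, f(5.4375) = 32/167.
Sum = Δu · [f(2.0625) + f(3.1875) + f(4.3125) + f(5.4375)].
Sum ≈ 1.0506.

1.0506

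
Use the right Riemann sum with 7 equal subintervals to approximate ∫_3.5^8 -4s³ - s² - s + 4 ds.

Δs = (8 − 3.5)/7 = 9/14.
Right endpoints: 29/7, 67/14, 38/7, 85/14, 47/7, 103/14, 8.
f(29/7) = -103492/343, f(67/14) = -634027/1372, f(38/7) = -230086/343, f(85/14) = -1281667/1372, f(47/7) = -431686/343, f(103/14) = -2264323/1372, f(8) = -2116.
Sum = Δs · [f(29/7) + f(67/14) + f(38/7) + ...].
Sum = -4753.125.

-4753.125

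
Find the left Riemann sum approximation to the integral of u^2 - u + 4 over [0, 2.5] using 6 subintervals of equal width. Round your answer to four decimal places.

11.3744

Δu = (2.5 − 0)/6 = 5/12.
Left endpoints: 0, 5/12, 5/6, 1.25, 5/3, 25/12.
f(0) = 4, f(5/12) = 541/144, f(5/6) = 139/36, f(1.25) = 4.3125, f(5/3) = 46/9, f(25/12) = 901/144.
Sum = Δu · [f(0) + f(5/12) + f(5/6) + ...].
Sum ≈ 11.3744.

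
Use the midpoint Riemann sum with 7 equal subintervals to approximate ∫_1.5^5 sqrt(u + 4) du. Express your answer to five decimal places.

Δu = (5 − 1.5)/7 = 0.5.
Midpoints: 1.75, 2.25, 2.75, 3.25, 3.75, 4.25, 4.75.
f(1.75) ≈ 2.39792, f(2.25) ≈ 2.50000, f(2.75) ≈ 2.59808, f(3.25) ≈ 2.69258, f(3.75) ≈ 2.78388, f(4.25) ≈ 2.87228, f(4.75) ≈ 2.95804.
Sum = Δu · [f(1.75) + f(2.25) + f(2.75) + ...].
Sum ≈ 9.40139.

9.40139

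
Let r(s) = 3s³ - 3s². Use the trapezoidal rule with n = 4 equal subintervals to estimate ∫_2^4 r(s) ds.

Δs = (4 − 2)/4 = 0.5.
r(2) = 12, r(2.5) = 28.125, r(3) = 54, r(3.5) = 91.875, r(4) = 144.
T_4 = (Δs/2)·[r(s_0) + 2r(s_1) + 2r(s_2) + 2r(s_3) + r(s_4)].
Sum = 126.

126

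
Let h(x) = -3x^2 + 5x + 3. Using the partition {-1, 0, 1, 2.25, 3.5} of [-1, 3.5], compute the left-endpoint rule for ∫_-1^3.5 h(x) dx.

Subinterval widths: 1, 1, 1.25, 1.25.
Left endpoints: -1, 0, 1, 2.25.
h(-1) = -5, h(0) = 3, h(1) = 5, h(2.25) = -0.9375.
Sum = Σ Δx_i · h(x_i).
Sum = 3.078125.

3.078125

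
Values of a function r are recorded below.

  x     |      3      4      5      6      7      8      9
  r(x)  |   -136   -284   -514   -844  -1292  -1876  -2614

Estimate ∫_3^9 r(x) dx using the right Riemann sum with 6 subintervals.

-7424

Δx = 1.
Sum = 1·[(-284) + (-514) + (-844) + (-1292) + (-1876) + (-2614)] = -7424.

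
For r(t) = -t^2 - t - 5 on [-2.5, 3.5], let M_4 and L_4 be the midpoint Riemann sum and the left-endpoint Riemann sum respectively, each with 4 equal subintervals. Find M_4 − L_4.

M_4 = -51.375.
L_4 = -45.75.
M_4 − L_4 = -5.625.

-5.625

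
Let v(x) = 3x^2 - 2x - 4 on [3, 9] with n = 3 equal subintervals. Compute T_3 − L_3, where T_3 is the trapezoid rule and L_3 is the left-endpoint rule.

T_3 = 618.
L_3 = 414.
T_3 − L_3 = 204.

204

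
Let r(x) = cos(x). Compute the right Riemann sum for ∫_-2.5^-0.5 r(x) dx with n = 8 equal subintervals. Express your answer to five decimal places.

Δx = (-0.5 − (-2.5))/8 = 0.25.
Right endpoints: -2.25, -2, -1.75, -1.5, -1.25, -1, -0.75, -0.5.
r(-2.25) ≈ -0.62817, r(-2) ≈ -0.41615, r(-1.75) ≈ -0.17825, r(-1.5) ≈ 0.07074, r(-1.25) ≈ 0.31532, r(-1) ≈ 0.54030, r(-0.75) ≈ 0.73169, r(-0.5) ≈ 0.87758.
Sum = Δx · [r(-2.25) + r(-2) + r(-1.75) + ...].
Sum ≈ 0.32827.

0.32827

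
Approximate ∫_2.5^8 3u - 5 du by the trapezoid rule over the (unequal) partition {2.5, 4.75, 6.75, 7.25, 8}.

59.125

Subinterval widths: 2.25, 2, 0.5, 0.75.
f(2.5) = 2.5, f(4.75) = 9.25, f(6.75) = 15.25, f(7.25) = 16.75, f(8) = 19.
On each subinterval the trapezoid contributes (Δu_i/2)·[f(u_{i-1}) + f(u_i)].
Sum = 59.125.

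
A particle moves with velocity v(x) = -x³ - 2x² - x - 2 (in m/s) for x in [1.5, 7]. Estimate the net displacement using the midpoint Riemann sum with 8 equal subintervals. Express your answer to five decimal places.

Δx = (7 − 1.5)/8 = 0.6875.
Midpoints: 1.84375, 2.53125, 3.21875, 3.90625, 4.59375, 5.28125, 5.96875, 6.65625.
v(1.84375) = -554115/32768, v(2.53125) = -1099825/32768, v(3.21875) = -1942711/32768, v(3.90625) = -3146661/32768, v(4.59375) = -4775563/32768, v(5.28125) = -6893305/32768, v(5.96875) = -9563775/32768, v(6.65625) = -12850861/32768.
Sum = Δx · [v(1.84375) + v(2.53125) + v(3.21875) + ...].
Sum ≈ -856.58069.

-856.58069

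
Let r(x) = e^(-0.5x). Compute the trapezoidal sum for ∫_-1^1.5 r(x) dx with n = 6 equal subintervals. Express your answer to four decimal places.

2.3612

Δx = (1.5 − (-1))/6 = 5/12.
r(-1) ≈ 1.6487, r(-7/12) ≈ 1.3387, r(-1/6) ≈ 1.0869, r(0.25) ≈ 0.8825, r(2/3) ≈ 0.7165, r(13/12) ≈ 0.5818, r(1.5) ≈ 0.4724.
T_6 = (Δx/2)·[r(x_0) + 2r(x_1) + ... + 2r(x_{5}) + r(x_6)].
Sum ≈ 2.3612.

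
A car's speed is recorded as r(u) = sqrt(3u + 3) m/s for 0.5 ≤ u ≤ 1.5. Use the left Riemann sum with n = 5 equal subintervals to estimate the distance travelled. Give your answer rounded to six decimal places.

Δu = (1.5 − 0.5)/5 = 0.2.
Left endpoints: 0.5, 0.7, 0.9, 1.1, 1.3.
r(0.5) ≈ 2.121320, r(0.7) ≈ 2.258318, r(0.9) ≈ 2.387467, r(1.1) ≈ 2.509980, r(1.3) ≈ 2.626785.
Sum = Δu · [r(0.5) + r(0.7) + r(0.9) + r(1.1) + r(1.3)].
Sum ≈ 2.380774.

2.380774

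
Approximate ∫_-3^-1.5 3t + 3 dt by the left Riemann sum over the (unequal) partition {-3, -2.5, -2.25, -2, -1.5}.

Subinterval widths: 0.5, 0.25, 0.25, 0.5.
Left endpoints: -3, -2.5, -2.25, -2.
f(-3) = -6, f(-2.5) = -4.5, f(-2.25) = -3.75, f(-2) = -3.
Sum = Σ Δt_i · f(t_i).
Sum = -6.5625.

-6.5625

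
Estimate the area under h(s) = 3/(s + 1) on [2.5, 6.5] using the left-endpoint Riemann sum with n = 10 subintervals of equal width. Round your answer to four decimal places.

Δs = (6.5 − 2.5)/10 = 0.4.
Left endpoints: 2.5, 2.9, 3.3, 3.7, 4.1, 4.5, 4.9, 5.3, 5.7, 6.1.
h(2.5) = 6/7, h(2.9) = 10/13, h(3.3) = 30/43, h(3.7) = 30/47, h(4.1) = 10/17, h(4.5) = 6/11, h(4.9) = 30/59, h(5.3) = 10/21, h(5.7) = 30/67, h(6.1) = 30/71.
Sum = Δs · [h(2.5) + h(2.9) + h(3.3) + ...].
Sum ≈ 2.3804.

2.3804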